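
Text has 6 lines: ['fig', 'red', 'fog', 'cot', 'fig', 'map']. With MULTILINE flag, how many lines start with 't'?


With MULTILINE flag, ^ matches the start of each line.
Lines: ['fig', 'red', 'fog', 'cot', 'fig', 'map']
Checking which lines start with 't':
  Line 1: 'fig' -> no
  Line 2: 'red' -> no
  Line 3: 'fog' -> no
  Line 4: 'cot' -> no
  Line 5: 'fig' -> no
  Line 6: 'map' -> no
Matching lines: []
Count: 0

0


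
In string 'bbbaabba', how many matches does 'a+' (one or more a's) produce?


Pattern 'a+' matches one or more consecutive a's.
String: 'bbbaabba'
Scanning for runs of a:
  Match 1: 'aa' (length 2)
  Match 2: 'a' (length 1)
Total matches: 2

2


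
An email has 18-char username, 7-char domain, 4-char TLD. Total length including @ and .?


An email address has format: username@domain.tld
Username length: 18
'@' character: 1
Domain length: 7
'.' character: 1
TLD length: 4
Total = 18 + 1 + 7 + 1 + 4 = 31

31


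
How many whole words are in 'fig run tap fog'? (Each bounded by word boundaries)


Word boundaries (\b) mark the start/end of each word.
Text: 'fig run tap fog'
Splitting by whitespace:
  Word 1: 'fig'
  Word 2: 'run'
  Word 3: 'tap'
  Word 4: 'fog'
Total whole words: 4

4


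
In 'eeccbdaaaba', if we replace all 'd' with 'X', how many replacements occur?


re.sub('d', 'X', text) replaces every occurrence of 'd' with 'X'.
Text: 'eeccbdaaaba'
Scanning for 'd':
  pos 5: 'd' -> replacement #1
Total replacements: 1

1


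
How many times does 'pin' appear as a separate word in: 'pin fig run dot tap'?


Scanning each word for exact match 'pin':
  Word 1: 'pin' -> MATCH
  Word 2: 'fig' -> no
  Word 3: 'run' -> no
  Word 4: 'dot' -> no
  Word 5: 'tap' -> no
Total matches: 1

1


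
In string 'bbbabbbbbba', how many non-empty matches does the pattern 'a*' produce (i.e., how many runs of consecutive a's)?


Pattern 'a*' matches zero or more a's. We want non-empty runs of consecutive a's.
String: 'bbbabbbbbba'
Walking through the string to find runs of a's:
  Run 1: positions 3-3 -> 'a'
  Run 2: positions 10-10 -> 'a'
Non-empty runs found: ['a', 'a']
Count: 2

2


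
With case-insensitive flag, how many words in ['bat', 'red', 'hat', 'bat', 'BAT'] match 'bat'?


Case-insensitive matching: compare each word's lowercase form to 'bat'.
  'bat' -> lower='bat' -> MATCH
  'red' -> lower='red' -> no
  'hat' -> lower='hat' -> no
  'bat' -> lower='bat' -> MATCH
  'BAT' -> lower='bat' -> MATCH
Matches: ['bat', 'bat', 'BAT']
Count: 3

3


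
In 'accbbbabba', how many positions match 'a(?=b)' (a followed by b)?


Lookahead 'a(?=b)' matches 'a' only when followed by 'b'.
String: 'accbbbabba'
Checking each position where char is 'a':
  pos 0: 'a' -> no (next='c')
  pos 6: 'a' -> MATCH (next='b')
Matching positions: [6]
Count: 1

1


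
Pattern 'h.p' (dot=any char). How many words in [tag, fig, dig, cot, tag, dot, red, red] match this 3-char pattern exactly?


Pattern 'h.p' means: starts with 'h', any single char, ends with 'p'.
Checking each word (must be exactly 3 chars):
  'tag' (len=3): no
  'fig' (len=3): no
  'dig' (len=3): no
  'cot' (len=3): no
  'tag' (len=3): no
  'dot' (len=3): no
  'red' (len=3): no
  'red' (len=3): no
Matching words: []
Total: 0

0


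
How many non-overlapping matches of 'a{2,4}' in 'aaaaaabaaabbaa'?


Pattern 'a{2,4}' matches between 2 and 4 consecutive a's (greedy).
String: 'aaaaaabaaabbaa'
Finding runs of a's and applying greedy matching:
  Run at pos 0: 'aaaaaa' (length 6)
  Run at pos 7: 'aaa' (length 3)
  Run at pos 12: 'aa' (length 2)
Matches: ['aaaa', 'aa', 'aaa', 'aa']
Count: 4

4


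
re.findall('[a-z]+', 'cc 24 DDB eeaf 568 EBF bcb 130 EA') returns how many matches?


Pattern '[a-z]+' finds one or more lowercase letters.
Text: 'cc 24 DDB eeaf 568 EBF bcb 130 EA'
Scanning for matches:
  Match 1: 'cc'
  Match 2: 'eeaf'
  Match 3: 'bcb'
Total matches: 3

3


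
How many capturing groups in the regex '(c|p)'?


To count capturing groups, count each '(' that starts a group.
Pattern: '(c|p)'
Walking through the pattern:
  Position 0: '(' -> group #1
Total capturing groups: 1

1


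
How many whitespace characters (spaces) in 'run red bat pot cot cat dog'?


\s matches whitespace characters (spaces, tabs, etc.).
Text: 'run red bat pot cot cat dog'
This text has 7 words separated by spaces.
Number of spaces = number of words - 1 = 7 - 1 = 6

6


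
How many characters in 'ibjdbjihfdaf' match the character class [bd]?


Character class [bd] matches any of: {b, d}
Scanning string 'ibjdbjihfdaf' character by character:
  pos 0: 'i' -> no
  pos 1: 'b' -> MATCH
  pos 2: 'j' -> no
  pos 3: 'd' -> MATCH
  pos 4: 'b' -> MATCH
  pos 5: 'j' -> no
  pos 6: 'i' -> no
  pos 7: 'h' -> no
  pos 8: 'f' -> no
  pos 9: 'd' -> MATCH
  pos 10: 'a' -> no
  pos 11: 'f' -> no
Total matches: 4

4


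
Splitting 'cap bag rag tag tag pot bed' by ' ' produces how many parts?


Splitting by ' ' breaks the string at each occurrence of the separator.
Text: 'cap bag rag tag tag pot bed'
Parts after split:
  Part 1: 'cap'
  Part 2: 'bag'
  Part 3: 'rag'
  Part 4: 'tag'
  Part 5: 'tag'
  Part 6: 'pot'
  Part 7: 'bed'
Total parts: 7

7


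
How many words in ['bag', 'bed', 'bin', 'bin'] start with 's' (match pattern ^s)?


Pattern ^s anchors to start of word. Check which words begin with 's':
  'bag' -> no
  'bed' -> no
  'bin' -> no
  'bin' -> no
Matching words: []
Count: 0

0


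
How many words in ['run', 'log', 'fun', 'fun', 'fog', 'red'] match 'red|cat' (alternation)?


Alternation 'red|cat' matches either 'red' or 'cat'.
Checking each word:
  'run' -> no
  'log' -> no
  'fun' -> no
  'fun' -> no
  'fog' -> no
  'red' -> MATCH
Matches: ['red']
Count: 1

1


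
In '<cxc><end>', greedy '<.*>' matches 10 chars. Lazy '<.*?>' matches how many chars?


Greedy '<.*>' tries to match as MUCH as possible.
Lazy '<.*?>' tries to match as LITTLE as possible.

String: '<cxc><end>'
Greedy '<.*>' starts at first '<' and extends to the LAST '>': '<cxc><end>' (10 chars)
Lazy '<.*?>' starts at first '<' and stops at the FIRST '>': '<cxc>' (5 chars)

5


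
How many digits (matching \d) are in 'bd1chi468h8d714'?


\d matches any digit 0-9.
Scanning 'bd1chi468h8d714':
  pos 2: '1' -> DIGIT
  pos 6: '4' -> DIGIT
  pos 7: '6' -> DIGIT
  pos 8: '8' -> DIGIT
  pos 10: '8' -> DIGIT
  pos 12: '7' -> DIGIT
  pos 13: '1' -> DIGIT
  pos 14: '4' -> DIGIT
Digits found: ['1', '4', '6', '8', '8', '7', '1', '4']
Total: 8

8


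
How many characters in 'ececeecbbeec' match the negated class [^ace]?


Negated class [^ace] matches any char NOT in {a, c, e}
Scanning 'ececeecbbeec':
  pos 0: 'e' -> no (excluded)
  pos 1: 'c' -> no (excluded)
  pos 2: 'e' -> no (excluded)
  pos 3: 'c' -> no (excluded)
  pos 4: 'e' -> no (excluded)
  pos 5: 'e' -> no (excluded)
  pos 6: 'c' -> no (excluded)
  pos 7: 'b' -> MATCH
  pos 8: 'b' -> MATCH
  pos 9: 'e' -> no (excluded)
  pos 10: 'e' -> no (excluded)
  pos 11: 'c' -> no (excluded)
Total matches: 2

2


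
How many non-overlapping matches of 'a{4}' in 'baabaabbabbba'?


Pattern 'a{4}' matches exactly 4 consecutive a's (greedy, non-overlapping).
String: 'baabaabbabbba'
Scanning for runs of a's:
  Run at pos 1: 'aa' (length 2) -> 0 match(es)
  Run at pos 4: 'aa' (length 2) -> 0 match(es)
  Run at pos 8: 'a' (length 1) -> 0 match(es)
  Run at pos 12: 'a' (length 1) -> 0 match(es)
Matches found: []
Total: 0

0


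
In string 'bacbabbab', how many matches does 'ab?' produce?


Pattern 'ab?' matches 'a' optionally followed by 'b'.
String: 'bacbabbab'
Scanning left to right for 'a' then checking next char:
  Match 1: 'a' (a not followed by b)
  Match 2: 'ab' (a followed by b)
  Match 3: 'ab' (a followed by b)
Total matches: 3

3


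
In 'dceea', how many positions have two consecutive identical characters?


Looking for consecutive identical characters in 'dceea':
  pos 0-1: 'd' vs 'c' -> different
  pos 1-2: 'c' vs 'e' -> different
  pos 2-3: 'e' vs 'e' -> MATCH ('ee')
  pos 3-4: 'e' vs 'a' -> different
Consecutive identical pairs: ['ee']
Count: 1

1


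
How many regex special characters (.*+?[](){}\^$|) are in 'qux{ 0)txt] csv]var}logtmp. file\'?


Regex special characters are: . * + ? [ ] ( ) { } \ ^ $ |
Scanning 'qux{ 0)txt] csv]var}logtmp. file\':
  pos 3: '{' -> SPECIAL
  pos 6: ')' -> SPECIAL
  pos 10: ']' -> SPECIAL
  pos 15: ']' -> SPECIAL
  pos 19: '}' -> SPECIAL
  pos 26: '.' -> SPECIAL
  pos 32: '\' -> SPECIAL
Special chars found: ['{', ')', ']', ']', '}', '.', '\\']
Total: 7

7


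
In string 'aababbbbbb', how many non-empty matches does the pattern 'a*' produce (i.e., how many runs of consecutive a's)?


Pattern 'a*' matches zero or more a's. We want non-empty runs of consecutive a's.
String: 'aababbbbbb'
Walking through the string to find runs of a's:
  Run 1: positions 0-1 -> 'aa'
  Run 2: positions 3-3 -> 'a'
Non-empty runs found: ['aa', 'a']
Count: 2

2


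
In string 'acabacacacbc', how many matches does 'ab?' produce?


Pattern 'ab?' matches 'a' optionally followed by 'b'.
String: 'acabacacacbc'
Scanning left to right for 'a' then checking next char:
  Match 1: 'a' (a not followed by b)
  Match 2: 'ab' (a followed by b)
  Match 3: 'a' (a not followed by b)
  Match 4: 'a' (a not followed by b)
  Match 5: 'a' (a not followed by b)
Total matches: 5

5


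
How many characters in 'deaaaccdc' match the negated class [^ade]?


Negated class [^ade] matches any char NOT in {a, d, e}
Scanning 'deaaaccdc':
  pos 0: 'd' -> no (excluded)
  pos 1: 'e' -> no (excluded)
  pos 2: 'a' -> no (excluded)
  pos 3: 'a' -> no (excluded)
  pos 4: 'a' -> no (excluded)
  pos 5: 'c' -> MATCH
  pos 6: 'c' -> MATCH
  pos 7: 'd' -> no (excluded)
  pos 8: 'c' -> MATCH
Total matches: 3

3


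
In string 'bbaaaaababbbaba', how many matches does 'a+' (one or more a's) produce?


Pattern 'a+' matches one or more consecutive a's.
String: 'bbaaaaababbbaba'
Scanning for runs of a:
  Match 1: 'aaaaa' (length 5)
  Match 2: 'a' (length 1)
  Match 3: 'a' (length 1)
  Match 4: 'a' (length 1)
Total matches: 4

4


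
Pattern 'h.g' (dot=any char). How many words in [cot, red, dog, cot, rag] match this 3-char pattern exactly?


Pattern 'h.g' means: starts with 'h', any single char, ends with 'g'.
Checking each word (must be exactly 3 chars):
  'cot' (len=3): no
  'red' (len=3): no
  'dog' (len=3): no
  'cot' (len=3): no
  'rag' (len=3): no
Matching words: []
Total: 0

0


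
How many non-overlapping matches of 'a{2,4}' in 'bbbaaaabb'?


Pattern 'a{2,4}' matches between 2 and 4 consecutive a's (greedy).
String: 'bbbaaaabb'
Finding runs of a's and applying greedy matching:
  Run at pos 3: 'aaaa' (length 4)
Matches: ['aaaa']
Count: 1

1


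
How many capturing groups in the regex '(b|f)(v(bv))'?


To count capturing groups, count each '(' that starts a group.
Pattern: '(b|f)(v(bv))'
Walking through the pattern:
  Position 0: '(' -> group #1
  Position 5: '(' -> group #2
  Position 7: '(' -> group #3
Total capturing groups: 3

3


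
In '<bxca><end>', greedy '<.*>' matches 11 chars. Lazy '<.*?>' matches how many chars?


Greedy '<.*>' tries to match as MUCH as possible.
Lazy '<.*?>' tries to match as LITTLE as possible.

String: '<bxca><end>'
Greedy '<.*>' starts at first '<' and extends to the LAST '>': '<bxca><end>' (11 chars)
Lazy '<.*?>' starts at first '<' and stops at the FIRST '>': '<bxca>' (6 chars)

6


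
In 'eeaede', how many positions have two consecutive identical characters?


Looking for consecutive identical characters in 'eeaede':
  pos 0-1: 'e' vs 'e' -> MATCH ('ee')
  pos 1-2: 'e' vs 'a' -> different
  pos 2-3: 'a' vs 'e' -> different
  pos 3-4: 'e' vs 'd' -> different
  pos 4-5: 'd' vs 'e' -> different
Consecutive identical pairs: ['ee']
Count: 1

1


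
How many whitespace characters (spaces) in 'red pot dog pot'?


\s matches whitespace characters (spaces, tabs, etc.).
Text: 'red pot dog pot'
This text has 4 words separated by spaces.
Number of spaces = number of words - 1 = 4 - 1 = 3

3


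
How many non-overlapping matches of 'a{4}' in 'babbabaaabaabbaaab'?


Pattern 'a{4}' matches exactly 4 consecutive a's (greedy, non-overlapping).
String: 'babbabaaabaabbaaab'
Scanning for runs of a's:
  Run at pos 1: 'a' (length 1) -> 0 match(es)
  Run at pos 4: 'a' (length 1) -> 0 match(es)
  Run at pos 6: 'aaa' (length 3) -> 0 match(es)
  Run at pos 10: 'aa' (length 2) -> 0 match(es)
  Run at pos 14: 'aaa' (length 3) -> 0 match(es)
Matches found: []
Total: 0

0


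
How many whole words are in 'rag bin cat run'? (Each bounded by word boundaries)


Word boundaries (\b) mark the start/end of each word.
Text: 'rag bin cat run'
Splitting by whitespace:
  Word 1: 'rag'
  Word 2: 'bin'
  Word 3: 'cat'
  Word 4: 'run'
Total whole words: 4

4


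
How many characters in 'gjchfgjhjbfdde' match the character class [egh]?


Character class [egh] matches any of: {e, g, h}
Scanning string 'gjchfgjhjbfdde' character by character:
  pos 0: 'g' -> MATCH
  pos 1: 'j' -> no
  pos 2: 'c' -> no
  pos 3: 'h' -> MATCH
  pos 4: 'f' -> no
  pos 5: 'g' -> MATCH
  pos 6: 'j' -> no
  pos 7: 'h' -> MATCH
  pos 8: 'j' -> no
  pos 9: 'b' -> no
  pos 10: 'f' -> no
  pos 11: 'd' -> no
  pos 12: 'd' -> no
  pos 13: 'e' -> MATCH
Total matches: 5

5


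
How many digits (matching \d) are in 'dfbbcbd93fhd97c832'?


\d matches any digit 0-9.
Scanning 'dfbbcbd93fhd97c832':
  pos 7: '9' -> DIGIT
  pos 8: '3' -> DIGIT
  pos 12: '9' -> DIGIT
  pos 13: '7' -> DIGIT
  pos 15: '8' -> DIGIT
  pos 16: '3' -> DIGIT
  pos 17: '2' -> DIGIT
Digits found: ['9', '3', '9', '7', '8', '3', '2']
Total: 7

7


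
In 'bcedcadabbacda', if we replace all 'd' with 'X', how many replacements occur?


re.sub('d', 'X', text) replaces every occurrence of 'd' with 'X'.
Text: 'bcedcadabbacda'
Scanning for 'd':
  pos 3: 'd' -> replacement #1
  pos 6: 'd' -> replacement #2
  pos 12: 'd' -> replacement #3
Total replacements: 3

3


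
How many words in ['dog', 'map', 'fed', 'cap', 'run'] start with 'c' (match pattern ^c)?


Pattern ^c anchors to start of word. Check which words begin with 'c':
  'dog' -> no
  'map' -> no
  'fed' -> no
  'cap' -> MATCH (starts with 'c')
  'run' -> no
Matching words: ['cap']
Count: 1

1


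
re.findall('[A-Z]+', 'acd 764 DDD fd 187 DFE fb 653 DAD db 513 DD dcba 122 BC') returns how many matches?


Pattern '[A-Z]+' finds one or more uppercase letters.
Text: 'acd 764 DDD fd 187 DFE fb 653 DAD db 513 DD dcba 122 BC'
Scanning for matches:
  Match 1: 'DDD'
  Match 2: 'DFE'
  Match 3: 'DAD'
  Match 4: 'DD'
  Match 5: 'BC'
Total matches: 5

5


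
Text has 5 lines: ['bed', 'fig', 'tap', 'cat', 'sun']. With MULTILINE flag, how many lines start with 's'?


With MULTILINE flag, ^ matches the start of each line.
Lines: ['bed', 'fig', 'tap', 'cat', 'sun']
Checking which lines start with 's':
  Line 1: 'bed' -> no
  Line 2: 'fig' -> no
  Line 3: 'tap' -> no
  Line 4: 'cat' -> no
  Line 5: 'sun' -> MATCH
Matching lines: ['sun']
Count: 1

1


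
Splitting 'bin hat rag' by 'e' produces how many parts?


Splitting by 'e' breaks the string at each occurrence of the separator.
Text: 'bin hat rag'
Parts after split:
  Part 1: 'bin hat rag'
Total parts: 1

1


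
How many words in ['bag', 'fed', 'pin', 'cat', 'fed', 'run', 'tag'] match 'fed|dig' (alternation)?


Alternation 'fed|dig' matches either 'fed' or 'dig'.
Checking each word:
  'bag' -> no
  'fed' -> MATCH
  'pin' -> no
  'cat' -> no
  'fed' -> MATCH
  'run' -> no
  'tag' -> no
Matches: ['fed', 'fed']
Count: 2

2


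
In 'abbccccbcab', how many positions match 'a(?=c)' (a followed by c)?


Lookahead 'a(?=c)' matches 'a' only when followed by 'c'.
String: 'abbccccbcab'
Checking each position where char is 'a':
  pos 0: 'a' -> no (next='b')
  pos 9: 'a' -> no (next='b')
Matching positions: []
Count: 0

0


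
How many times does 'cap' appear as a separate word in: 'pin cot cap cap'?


Scanning each word for exact match 'cap':
  Word 1: 'pin' -> no
  Word 2: 'cot' -> no
  Word 3: 'cap' -> MATCH
  Word 4: 'cap' -> MATCH
Total matches: 2

2


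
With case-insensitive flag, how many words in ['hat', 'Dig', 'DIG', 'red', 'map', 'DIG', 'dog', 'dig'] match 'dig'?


Case-insensitive matching: compare each word's lowercase form to 'dig'.
  'hat' -> lower='hat' -> no
  'Dig' -> lower='dig' -> MATCH
  'DIG' -> lower='dig' -> MATCH
  'red' -> lower='red' -> no
  'map' -> lower='map' -> no
  'DIG' -> lower='dig' -> MATCH
  'dog' -> lower='dog' -> no
  'dig' -> lower='dig' -> MATCH
Matches: ['Dig', 'DIG', 'DIG', 'dig']
Count: 4

4


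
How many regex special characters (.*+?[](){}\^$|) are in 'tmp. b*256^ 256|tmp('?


Regex special characters are: . * + ? [ ] ( ) { } \ ^ $ |
Scanning 'tmp. b*256^ 256|tmp(':
  pos 3: '.' -> SPECIAL
  pos 6: '*' -> SPECIAL
  pos 10: '^' -> SPECIAL
  pos 15: '|' -> SPECIAL
  pos 19: '(' -> SPECIAL
Special chars found: ['.', '*', '^', '|', '(']
Total: 5

5


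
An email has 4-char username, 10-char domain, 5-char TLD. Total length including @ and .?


An email address has format: username@domain.tld
Username length: 4
'@' character: 1
Domain length: 10
'.' character: 1
TLD length: 5
Total = 4 + 1 + 10 + 1 + 5 = 21

21


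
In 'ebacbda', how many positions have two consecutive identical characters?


Looking for consecutive identical characters in 'ebacbda':
  pos 0-1: 'e' vs 'b' -> different
  pos 1-2: 'b' vs 'a' -> different
  pos 2-3: 'a' vs 'c' -> different
  pos 3-4: 'c' vs 'b' -> different
  pos 4-5: 'b' vs 'd' -> different
  pos 5-6: 'd' vs 'a' -> different
Consecutive identical pairs: []
Count: 0

0


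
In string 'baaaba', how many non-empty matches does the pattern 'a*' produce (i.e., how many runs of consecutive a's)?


Pattern 'a*' matches zero or more a's. We want non-empty runs of consecutive a's.
String: 'baaaba'
Walking through the string to find runs of a's:
  Run 1: positions 1-3 -> 'aaa'
  Run 2: positions 5-5 -> 'a'
Non-empty runs found: ['aaa', 'a']
Count: 2

2


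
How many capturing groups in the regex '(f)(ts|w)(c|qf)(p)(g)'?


To count capturing groups, count each '(' that starts a group.
Pattern: '(f)(ts|w)(c|qf)(p)(g)'
Walking through the pattern:
  Position 0: '(' -> group #1
  Position 3: '(' -> group #2
  Position 9: '(' -> group #3
  Position 15: '(' -> group #4
  Position 18: '(' -> group #5
Total capturing groups: 5

5


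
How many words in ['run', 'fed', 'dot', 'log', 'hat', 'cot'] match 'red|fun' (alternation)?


Alternation 'red|fun' matches either 'red' or 'fun'.
Checking each word:
  'run' -> no
  'fed' -> no
  'dot' -> no
  'log' -> no
  'hat' -> no
  'cot' -> no
Matches: []
Count: 0

0


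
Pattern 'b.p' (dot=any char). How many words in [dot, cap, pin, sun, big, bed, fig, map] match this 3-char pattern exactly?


Pattern 'b.p' means: starts with 'b', any single char, ends with 'p'.
Checking each word (must be exactly 3 chars):
  'dot' (len=3): no
  'cap' (len=3): no
  'pin' (len=3): no
  'sun' (len=3): no
  'big' (len=3): no
  'bed' (len=3): no
  'fig' (len=3): no
  'map' (len=3): no
Matching words: []
Total: 0

0


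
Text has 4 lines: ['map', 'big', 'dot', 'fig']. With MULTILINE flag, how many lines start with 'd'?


With MULTILINE flag, ^ matches the start of each line.
Lines: ['map', 'big', 'dot', 'fig']
Checking which lines start with 'd':
  Line 1: 'map' -> no
  Line 2: 'big' -> no
  Line 3: 'dot' -> MATCH
  Line 4: 'fig' -> no
Matching lines: ['dot']
Count: 1

1


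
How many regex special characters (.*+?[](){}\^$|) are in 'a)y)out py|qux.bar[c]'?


Regex special characters are: . * + ? [ ] ( ) { } \ ^ $ |
Scanning 'a)y)out py|qux.bar[c]':
  pos 1: ')' -> SPECIAL
  pos 3: ')' -> SPECIAL
  pos 10: '|' -> SPECIAL
  pos 14: '.' -> SPECIAL
  pos 18: '[' -> SPECIAL
  pos 20: ']' -> SPECIAL
Special chars found: [')', ')', '|', '.', '[', ']']
Total: 6

6


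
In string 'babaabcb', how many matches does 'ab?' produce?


Pattern 'ab?' matches 'a' optionally followed by 'b'.
String: 'babaabcb'
Scanning left to right for 'a' then checking next char:
  Match 1: 'ab' (a followed by b)
  Match 2: 'a' (a not followed by b)
  Match 3: 'ab' (a followed by b)
Total matches: 3

3


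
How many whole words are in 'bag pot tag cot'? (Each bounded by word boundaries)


Word boundaries (\b) mark the start/end of each word.
Text: 'bag pot tag cot'
Splitting by whitespace:
  Word 1: 'bag'
  Word 2: 'pot'
  Word 3: 'tag'
  Word 4: 'cot'
Total whole words: 4

4


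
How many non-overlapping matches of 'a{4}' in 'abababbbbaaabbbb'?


Pattern 'a{4}' matches exactly 4 consecutive a's (greedy, non-overlapping).
String: 'abababbbbaaabbbb'
Scanning for runs of a's:
  Run at pos 0: 'a' (length 1) -> 0 match(es)
  Run at pos 2: 'a' (length 1) -> 0 match(es)
  Run at pos 4: 'a' (length 1) -> 0 match(es)
  Run at pos 9: 'aaa' (length 3) -> 0 match(es)
Matches found: []
Total: 0

0


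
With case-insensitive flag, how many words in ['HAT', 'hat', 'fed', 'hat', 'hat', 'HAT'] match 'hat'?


Case-insensitive matching: compare each word's lowercase form to 'hat'.
  'HAT' -> lower='hat' -> MATCH
  'hat' -> lower='hat' -> MATCH
  'fed' -> lower='fed' -> no
  'hat' -> lower='hat' -> MATCH
  'hat' -> lower='hat' -> MATCH
  'HAT' -> lower='hat' -> MATCH
Matches: ['HAT', 'hat', 'hat', 'hat', 'HAT']
Count: 5

5


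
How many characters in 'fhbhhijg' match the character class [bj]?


Character class [bj] matches any of: {b, j}
Scanning string 'fhbhhijg' character by character:
  pos 0: 'f' -> no
  pos 1: 'h' -> no
  pos 2: 'b' -> MATCH
  pos 3: 'h' -> no
  pos 4: 'h' -> no
  pos 5: 'i' -> no
  pos 6: 'j' -> MATCH
  pos 7: 'g' -> no
Total matches: 2

2


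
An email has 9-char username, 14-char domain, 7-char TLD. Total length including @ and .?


An email address has format: username@domain.tld
Username length: 9
'@' character: 1
Domain length: 14
'.' character: 1
TLD length: 7
Total = 9 + 1 + 14 + 1 + 7 = 32

32


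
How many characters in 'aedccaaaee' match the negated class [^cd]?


Negated class [^cd] matches any char NOT in {c, d}
Scanning 'aedccaaaee':
  pos 0: 'a' -> MATCH
  pos 1: 'e' -> MATCH
  pos 2: 'd' -> no (excluded)
  pos 3: 'c' -> no (excluded)
  pos 4: 'c' -> no (excluded)
  pos 5: 'a' -> MATCH
  pos 6: 'a' -> MATCH
  pos 7: 'a' -> MATCH
  pos 8: 'e' -> MATCH
  pos 9: 'e' -> MATCH
Total matches: 7

7


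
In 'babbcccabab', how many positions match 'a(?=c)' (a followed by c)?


Lookahead 'a(?=c)' matches 'a' only when followed by 'c'.
String: 'babbcccabab'
Checking each position where char is 'a':
  pos 1: 'a' -> no (next='b')
  pos 7: 'a' -> no (next='b')
  pos 9: 'a' -> no (next='b')
Matching positions: []
Count: 0

0


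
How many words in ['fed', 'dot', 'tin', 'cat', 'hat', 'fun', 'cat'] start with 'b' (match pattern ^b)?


Pattern ^b anchors to start of word. Check which words begin with 'b':
  'fed' -> no
  'dot' -> no
  'tin' -> no
  'cat' -> no
  'hat' -> no
  'fun' -> no
  'cat' -> no
Matching words: []
Count: 0

0


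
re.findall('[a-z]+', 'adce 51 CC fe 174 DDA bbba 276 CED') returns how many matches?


Pattern '[a-z]+' finds one or more lowercase letters.
Text: 'adce 51 CC fe 174 DDA bbba 276 CED'
Scanning for matches:
  Match 1: 'adce'
  Match 2: 'fe'
  Match 3: 'bbba'
Total matches: 3

3


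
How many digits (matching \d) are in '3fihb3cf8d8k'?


\d matches any digit 0-9.
Scanning '3fihb3cf8d8k':
  pos 0: '3' -> DIGIT
  pos 5: '3' -> DIGIT
  pos 8: '8' -> DIGIT
  pos 10: '8' -> DIGIT
Digits found: ['3', '3', '8', '8']
Total: 4

4


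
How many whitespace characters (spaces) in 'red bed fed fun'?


\s matches whitespace characters (spaces, tabs, etc.).
Text: 'red bed fed fun'
This text has 4 words separated by spaces.
Number of spaces = number of words - 1 = 4 - 1 = 3

3


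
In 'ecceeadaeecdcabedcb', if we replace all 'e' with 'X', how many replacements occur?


re.sub('e', 'X', text) replaces every occurrence of 'e' with 'X'.
Text: 'ecceeadaeecdcabedcb'
Scanning for 'e':
  pos 0: 'e' -> replacement #1
  pos 3: 'e' -> replacement #2
  pos 4: 'e' -> replacement #3
  pos 8: 'e' -> replacement #4
  pos 9: 'e' -> replacement #5
  pos 15: 'e' -> replacement #6
Total replacements: 6

6


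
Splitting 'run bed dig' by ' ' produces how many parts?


Splitting by ' ' breaks the string at each occurrence of the separator.
Text: 'run bed dig'
Parts after split:
  Part 1: 'run'
  Part 2: 'bed'
  Part 3: 'dig'
Total parts: 3

3


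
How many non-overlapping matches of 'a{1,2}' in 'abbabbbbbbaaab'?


Pattern 'a{1,2}' matches between 1 and 2 consecutive a's (greedy).
String: 'abbabbbbbbaaab'
Finding runs of a's and applying greedy matching:
  Run at pos 0: 'a' (length 1)
  Run at pos 3: 'a' (length 1)
  Run at pos 10: 'aaa' (length 3)
Matches: ['a', 'a', 'aa', 'a']
Count: 4

4


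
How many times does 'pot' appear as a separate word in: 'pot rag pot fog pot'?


Scanning each word for exact match 'pot':
  Word 1: 'pot' -> MATCH
  Word 2: 'rag' -> no
  Word 3: 'pot' -> MATCH
  Word 4: 'fog' -> no
  Word 5: 'pot' -> MATCH
Total matches: 3

3


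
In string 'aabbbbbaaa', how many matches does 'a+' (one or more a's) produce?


Pattern 'a+' matches one or more consecutive a's.
String: 'aabbbbbaaa'
Scanning for runs of a:
  Match 1: 'aa' (length 2)
  Match 2: 'aaa' (length 3)
Total matches: 2

2


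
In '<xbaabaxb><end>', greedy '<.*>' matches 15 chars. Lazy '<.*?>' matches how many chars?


Greedy '<.*>' tries to match as MUCH as possible.
Lazy '<.*?>' tries to match as LITTLE as possible.

String: '<xbaabaxb><end>'
Greedy '<.*>' starts at first '<' and extends to the LAST '>': '<xbaabaxb><end>' (15 chars)
Lazy '<.*?>' starts at first '<' and stops at the FIRST '>': '<xbaabaxb>' (10 chars)

10


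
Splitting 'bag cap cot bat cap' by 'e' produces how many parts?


Splitting by 'e' breaks the string at each occurrence of the separator.
Text: 'bag cap cot bat cap'
Parts after split:
  Part 1: 'bag cap cot bat cap'
Total parts: 1

1


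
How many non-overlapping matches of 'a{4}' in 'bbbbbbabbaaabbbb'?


Pattern 'a{4}' matches exactly 4 consecutive a's (greedy, non-overlapping).
String: 'bbbbbbabbaaabbbb'
Scanning for runs of a's:
  Run at pos 6: 'a' (length 1) -> 0 match(es)
  Run at pos 9: 'aaa' (length 3) -> 0 match(es)
Matches found: []
Total: 0

0


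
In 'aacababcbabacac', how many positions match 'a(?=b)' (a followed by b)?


Lookahead 'a(?=b)' matches 'a' only when followed by 'b'.
String: 'aacababcbabacac'
Checking each position where char is 'a':
  pos 0: 'a' -> no (next='a')
  pos 1: 'a' -> no (next='c')
  pos 3: 'a' -> MATCH (next='b')
  pos 5: 'a' -> MATCH (next='b')
  pos 9: 'a' -> MATCH (next='b')
  pos 11: 'a' -> no (next='c')
  pos 13: 'a' -> no (next='c')
Matching positions: [3, 5, 9]
Count: 3

3


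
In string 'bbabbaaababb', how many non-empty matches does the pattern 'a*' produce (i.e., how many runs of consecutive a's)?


Pattern 'a*' matches zero or more a's. We want non-empty runs of consecutive a's.
String: 'bbabbaaababb'
Walking through the string to find runs of a's:
  Run 1: positions 2-2 -> 'a'
  Run 2: positions 5-7 -> 'aaa'
  Run 3: positions 9-9 -> 'a'
Non-empty runs found: ['a', 'aaa', 'a']
Count: 3

3


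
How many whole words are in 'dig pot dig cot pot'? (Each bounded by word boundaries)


Word boundaries (\b) mark the start/end of each word.
Text: 'dig pot dig cot pot'
Splitting by whitespace:
  Word 1: 'dig'
  Word 2: 'pot'
  Word 3: 'dig'
  Word 4: 'cot'
  Word 5: 'pot'
Total whole words: 5

5


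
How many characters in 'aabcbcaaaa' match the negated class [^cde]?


Negated class [^cde] matches any char NOT in {c, d, e}
Scanning 'aabcbcaaaa':
  pos 0: 'a' -> MATCH
  pos 1: 'a' -> MATCH
  pos 2: 'b' -> MATCH
  pos 3: 'c' -> no (excluded)
  pos 4: 'b' -> MATCH
  pos 5: 'c' -> no (excluded)
  pos 6: 'a' -> MATCH
  pos 7: 'a' -> MATCH
  pos 8: 'a' -> MATCH
  pos 9: 'a' -> MATCH
Total matches: 8

8


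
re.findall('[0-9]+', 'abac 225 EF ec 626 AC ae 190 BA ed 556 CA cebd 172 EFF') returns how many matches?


Pattern '[0-9]+' finds one or more digits.
Text: 'abac 225 EF ec 626 AC ae 190 BA ed 556 CA cebd 172 EFF'
Scanning for matches:
  Match 1: '225'
  Match 2: '626'
  Match 3: '190'
  Match 4: '556'
  Match 5: '172'
Total matches: 5

5


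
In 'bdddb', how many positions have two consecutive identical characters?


Looking for consecutive identical characters in 'bdddb':
  pos 0-1: 'b' vs 'd' -> different
  pos 1-2: 'd' vs 'd' -> MATCH ('dd')
  pos 2-3: 'd' vs 'd' -> MATCH ('dd')
  pos 3-4: 'd' vs 'b' -> different
Consecutive identical pairs: ['dd', 'dd']
Count: 2

2


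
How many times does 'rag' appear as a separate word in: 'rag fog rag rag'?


Scanning each word for exact match 'rag':
  Word 1: 'rag' -> MATCH
  Word 2: 'fog' -> no
  Word 3: 'rag' -> MATCH
  Word 4: 'rag' -> MATCH
Total matches: 3

3


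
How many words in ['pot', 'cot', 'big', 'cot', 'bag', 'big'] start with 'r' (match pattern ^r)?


Pattern ^r anchors to start of word. Check which words begin with 'r':
  'pot' -> no
  'cot' -> no
  'big' -> no
  'cot' -> no
  'bag' -> no
  'big' -> no
Matching words: []
Count: 0

0


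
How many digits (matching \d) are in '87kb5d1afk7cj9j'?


\d matches any digit 0-9.
Scanning '87kb5d1afk7cj9j':
  pos 0: '8' -> DIGIT
  pos 1: '7' -> DIGIT
  pos 4: '5' -> DIGIT
  pos 6: '1' -> DIGIT
  pos 10: '7' -> DIGIT
  pos 13: '9' -> DIGIT
Digits found: ['8', '7', '5', '1', '7', '9']
Total: 6

6


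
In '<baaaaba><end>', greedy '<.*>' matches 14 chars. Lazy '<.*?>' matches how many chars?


Greedy '<.*>' tries to match as MUCH as possible.
Lazy '<.*?>' tries to match as LITTLE as possible.

String: '<baaaaba><end>'
Greedy '<.*>' starts at first '<' and extends to the LAST '>': '<baaaaba><end>' (14 chars)
Lazy '<.*?>' starts at first '<' and stops at the FIRST '>': '<baaaaba>' (9 chars)

9


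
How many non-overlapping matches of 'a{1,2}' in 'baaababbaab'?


Pattern 'a{1,2}' matches between 1 and 2 consecutive a's (greedy).
String: 'baaababbaab'
Finding runs of a's and applying greedy matching:
  Run at pos 1: 'aaa' (length 3)
  Run at pos 5: 'a' (length 1)
  Run at pos 8: 'aa' (length 2)
Matches: ['aa', 'a', 'a', 'aa']
Count: 4

4


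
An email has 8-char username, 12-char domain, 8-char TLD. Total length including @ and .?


An email address has format: username@domain.tld
Username length: 8
'@' character: 1
Domain length: 12
'.' character: 1
TLD length: 8
Total = 8 + 1 + 12 + 1 + 8 = 30

30


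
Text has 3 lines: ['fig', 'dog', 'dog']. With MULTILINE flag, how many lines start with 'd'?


With MULTILINE flag, ^ matches the start of each line.
Lines: ['fig', 'dog', 'dog']
Checking which lines start with 'd':
  Line 1: 'fig' -> no
  Line 2: 'dog' -> MATCH
  Line 3: 'dog' -> MATCH
Matching lines: ['dog', 'dog']
Count: 2

2


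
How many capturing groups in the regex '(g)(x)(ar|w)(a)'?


To count capturing groups, count each '(' that starts a group.
Pattern: '(g)(x)(ar|w)(a)'
Walking through the pattern:
  Position 0: '(' -> group #1
  Position 3: '(' -> group #2
  Position 6: '(' -> group #3
  Position 12: '(' -> group #4
Total capturing groups: 4

4


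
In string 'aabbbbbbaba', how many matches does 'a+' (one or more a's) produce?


Pattern 'a+' matches one or more consecutive a's.
String: 'aabbbbbbaba'
Scanning for runs of a:
  Match 1: 'aa' (length 2)
  Match 2: 'a' (length 1)
  Match 3: 'a' (length 1)
Total matches: 3

3


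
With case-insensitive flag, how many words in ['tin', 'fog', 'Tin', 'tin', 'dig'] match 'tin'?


Case-insensitive matching: compare each word's lowercase form to 'tin'.
  'tin' -> lower='tin' -> MATCH
  'fog' -> lower='fog' -> no
  'Tin' -> lower='tin' -> MATCH
  'tin' -> lower='tin' -> MATCH
  'dig' -> lower='dig' -> no
Matches: ['tin', 'Tin', 'tin']
Count: 3

3


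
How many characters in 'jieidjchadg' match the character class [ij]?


Character class [ij] matches any of: {i, j}
Scanning string 'jieidjchadg' character by character:
  pos 0: 'j' -> MATCH
  pos 1: 'i' -> MATCH
  pos 2: 'e' -> no
  pos 3: 'i' -> MATCH
  pos 4: 'd' -> no
  pos 5: 'j' -> MATCH
  pos 6: 'c' -> no
  pos 7: 'h' -> no
  pos 8: 'a' -> no
  pos 9: 'd' -> no
  pos 10: 'g' -> no
Total matches: 4

4


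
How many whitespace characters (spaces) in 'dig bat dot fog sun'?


\s matches whitespace characters (spaces, tabs, etc.).
Text: 'dig bat dot fog sun'
This text has 5 words separated by spaces.
Number of spaces = number of words - 1 = 5 - 1 = 4

4


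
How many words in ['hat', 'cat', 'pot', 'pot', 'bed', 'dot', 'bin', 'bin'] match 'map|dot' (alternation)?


Alternation 'map|dot' matches either 'map' or 'dot'.
Checking each word:
  'hat' -> no
  'cat' -> no
  'pot' -> no
  'pot' -> no
  'bed' -> no
  'dot' -> MATCH
  'bin' -> no
  'bin' -> no
Matches: ['dot']
Count: 1

1


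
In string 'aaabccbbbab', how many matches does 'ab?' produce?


Pattern 'ab?' matches 'a' optionally followed by 'b'.
String: 'aaabccbbbab'
Scanning left to right for 'a' then checking next char:
  Match 1: 'a' (a not followed by b)
  Match 2: 'a' (a not followed by b)
  Match 3: 'ab' (a followed by b)
  Match 4: 'ab' (a followed by b)
Total matches: 4

4


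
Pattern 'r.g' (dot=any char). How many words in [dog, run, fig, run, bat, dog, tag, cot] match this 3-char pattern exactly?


Pattern 'r.g' means: starts with 'r', any single char, ends with 'g'.
Checking each word (must be exactly 3 chars):
  'dog' (len=3): no
  'run' (len=3): no
  'fig' (len=3): no
  'run' (len=3): no
  'bat' (len=3): no
  'dog' (len=3): no
  'tag' (len=3): no
  'cot' (len=3): no
Matching words: []
Total: 0

0


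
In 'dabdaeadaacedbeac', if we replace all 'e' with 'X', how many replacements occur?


re.sub('e', 'X', text) replaces every occurrence of 'e' with 'X'.
Text: 'dabdaeadaacedbeac'
Scanning for 'e':
  pos 5: 'e' -> replacement #1
  pos 11: 'e' -> replacement #2
  pos 14: 'e' -> replacement #3
Total replacements: 3

3


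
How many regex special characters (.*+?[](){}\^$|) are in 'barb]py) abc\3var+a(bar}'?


Regex special characters are: . * + ? [ ] ( ) { } \ ^ $ |
Scanning 'barb]py) abc\3var+a(bar}':
  pos 4: ']' -> SPECIAL
  pos 7: ')' -> SPECIAL
  pos 12: '\' -> SPECIAL
  pos 17: '+' -> SPECIAL
  pos 19: '(' -> SPECIAL
  pos 23: '}' -> SPECIAL
Special chars found: [']', ')', '\\', '+', '(', '}']
Total: 6

6


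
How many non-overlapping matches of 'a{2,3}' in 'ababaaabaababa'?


Pattern 'a{2,3}' matches between 2 and 3 consecutive a's (greedy).
String: 'ababaaabaababa'
Finding runs of a's and applying greedy matching:
  Run at pos 0: 'a' (length 1)
  Run at pos 2: 'a' (length 1)
  Run at pos 4: 'aaa' (length 3)
  Run at pos 8: 'aa' (length 2)
  Run at pos 11: 'a' (length 1)
  Run at pos 13: 'a' (length 1)
Matches: ['aaa', 'aa']
Count: 2

2


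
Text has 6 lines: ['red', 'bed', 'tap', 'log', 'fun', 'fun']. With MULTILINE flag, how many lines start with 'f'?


With MULTILINE flag, ^ matches the start of each line.
Lines: ['red', 'bed', 'tap', 'log', 'fun', 'fun']
Checking which lines start with 'f':
  Line 1: 'red' -> no
  Line 2: 'bed' -> no
  Line 3: 'tap' -> no
  Line 4: 'log' -> no
  Line 5: 'fun' -> MATCH
  Line 6: 'fun' -> MATCH
Matching lines: ['fun', 'fun']
Count: 2

2


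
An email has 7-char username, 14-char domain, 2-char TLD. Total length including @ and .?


An email address has format: username@domain.tld
Username length: 7
'@' character: 1
Domain length: 14
'.' character: 1
TLD length: 2
Total = 7 + 1 + 14 + 1 + 2 = 25

25


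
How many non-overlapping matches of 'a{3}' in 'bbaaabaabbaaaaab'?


Pattern 'a{3}' matches exactly 3 consecutive a's (greedy, non-overlapping).
String: 'bbaaabaabbaaaaab'
Scanning for runs of a's:
  Run at pos 2: 'aaa' (length 3) -> 1 match(es)
  Run at pos 6: 'aa' (length 2) -> 0 match(es)
  Run at pos 10: 'aaaaa' (length 5) -> 1 match(es)
Matches found: ['aaa', 'aaa']
Total: 2

2


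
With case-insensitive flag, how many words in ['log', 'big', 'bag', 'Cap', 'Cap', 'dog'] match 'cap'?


Case-insensitive matching: compare each word's lowercase form to 'cap'.
  'log' -> lower='log' -> no
  'big' -> lower='big' -> no
  'bag' -> lower='bag' -> no
  'Cap' -> lower='cap' -> MATCH
  'Cap' -> lower='cap' -> MATCH
  'dog' -> lower='dog' -> no
Matches: ['Cap', 'Cap']
Count: 2

2


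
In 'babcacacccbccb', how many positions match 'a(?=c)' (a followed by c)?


Lookahead 'a(?=c)' matches 'a' only when followed by 'c'.
String: 'babcacacccbccb'
Checking each position where char is 'a':
  pos 1: 'a' -> no (next='b')
  pos 4: 'a' -> MATCH (next='c')
  pos 6: 'a' -> MATCH (next='c')
Matching positions: [4, 6]
Count: 2

2


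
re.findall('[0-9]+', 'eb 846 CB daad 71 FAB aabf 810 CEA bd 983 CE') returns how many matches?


Pattern '[0-9]+' finds one or more digits.
Text: 'eb 846 CB daad 71 FAB aabf 810 CEA bd 983 CE'
Scanning for matches:
  Match 1: '846'
  Match 2: '71'
  Match 3: '810'
  Match 4: '983'
Total matches: 4

4


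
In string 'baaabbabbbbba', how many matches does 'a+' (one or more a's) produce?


Pattern 'a+' matches one or more consecutive a's.
String: 'baaabbabbbbba'
Scanning for runs of a:
  Match 1: 'aaa' (length 3)
  Match 2: 'a' (length 1)
  Match 3: 'a' (length 1)
Total matches: 3

3


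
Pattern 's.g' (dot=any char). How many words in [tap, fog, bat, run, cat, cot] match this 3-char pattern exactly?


Pattern 's.g' means: starts with 's', any single char, ends with 'g'.
Checking each word (must be exactly 3 chars):
  'tap' (len=3): no
  'fog' (len=3): no
  'bat' (len=3): no
  'run' (len=3): no
  'cat' (len=3): no
  'cot' (len=3): no
Matching words: []
Total: 0

0


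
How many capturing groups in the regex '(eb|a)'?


To count capturing groups, count each '(' that starts a group.
Pattern: '(eb|a)'
Walking through the pattern:
  Position 0: '(' -> group #1
Total capturing groups: 1

1


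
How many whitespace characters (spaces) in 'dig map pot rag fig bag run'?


\s matches whitespace characters (spaces, tabs, etc.).
Text: 'dig map pot rag fig bag run'
This text has 7 words separated by spaces.
Number of spaces = number of words - 1 = 7 - 1 = 6

6


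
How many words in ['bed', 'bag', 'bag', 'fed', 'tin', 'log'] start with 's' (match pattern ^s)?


Pattern ^s anchors to start of word. Check which words begin with 's':
  'bed' -> no
  'bag' -> no
  'bag' -> no
  'fed' -> no
  'tin' -> no
  'log' -> no
Matching words: []
Count: 0

0


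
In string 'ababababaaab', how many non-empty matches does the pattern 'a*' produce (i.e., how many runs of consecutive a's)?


Pattern 'a*' matches zero or more a's. We want non-empty runs of consecutive a's.
String: 'ababababaaab'
Walking through the string to find runs of a's:
  Run 1: positions 0-0 -> 'a'
  Run 2: positions 2-2 -> 'a'
  Run 3: positions 4-4 -> 'a'
  Run 4: positions 6-6 -> 'a'
  Run 5: positions 8-10 -> 'aaa'
Non-empty runs found: ['a', 'a', 'a', 'a', 'aaa']
Count: 5

5


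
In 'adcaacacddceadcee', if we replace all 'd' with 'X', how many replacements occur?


re.sub('d', 'X', text) replaces every occurrence of 'd' with 'X'.
Text: 'adcaacacddceadcee'
Scanning for 'd':
  pos 1: 'd' -> replacement #1
  pos 8: 'd' -> replacement #2
  pos 9: 'd' -> replacement #3
  pos 13: 'd' -> replacement #4
Total replacements: 4

4


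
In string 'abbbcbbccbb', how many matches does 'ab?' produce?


Pattern 'ab?' matches 'a' optionally followed by 'b'.
String: 'abbbcbbccbb'
Scanning left to right for 'a' then checking next char:
  Match 1: 'ab' (a followed by b)
Total matches: 1

1


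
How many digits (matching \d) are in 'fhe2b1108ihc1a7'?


\d matches any digit 0-9.
Scanning 'fhe2b1108ihc1a7':
  pos 3: '2' -> DIGIT
  pos 5: '1' -> DIGIT
  pos 6: '1' -> DIGIT
  pos 7: '0' -> DIGIT
  pos 8: '8' -> DIGIT
  pos 12: '1' -> DIGIT
  pos 14: '7' -> DIGIT
Digits found: ['2', '1', '1', '0', '8', '1', '7']
Total: 7

7
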